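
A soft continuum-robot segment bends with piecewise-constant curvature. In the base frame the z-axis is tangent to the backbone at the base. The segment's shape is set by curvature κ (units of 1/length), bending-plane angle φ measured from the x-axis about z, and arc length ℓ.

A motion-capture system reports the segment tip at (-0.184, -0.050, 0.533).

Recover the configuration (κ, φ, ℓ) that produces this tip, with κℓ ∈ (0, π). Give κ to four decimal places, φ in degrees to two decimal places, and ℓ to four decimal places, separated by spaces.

ρ = √(x²+y²) = √(-0.184² + -0.050²) = 0.19067
φ = atan2(y, x) mod 360° = atan2(-0.050, -0.184) = 195.2024°
|p|² = ρ² + z² = 0.19067² + 0.533² = 0.32045
κ = 2ρ / |p|² = 2×0.19067 / 0.32045 = 1.19005
θ = 2·atan2(ρ, z) = 2·atan2(0.19067, 0.533) = 0.68710 rad
ℓ = θ/κ = 0.68710/1.19005 = 0.57737

1.1900 195.20 0.5774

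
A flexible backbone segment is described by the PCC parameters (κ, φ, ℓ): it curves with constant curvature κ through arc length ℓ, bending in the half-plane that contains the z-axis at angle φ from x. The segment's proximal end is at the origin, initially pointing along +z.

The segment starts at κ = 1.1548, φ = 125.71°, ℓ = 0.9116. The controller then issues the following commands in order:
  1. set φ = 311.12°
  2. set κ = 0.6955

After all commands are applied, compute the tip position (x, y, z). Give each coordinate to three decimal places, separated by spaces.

0.184 -0.211 0.852

initial: κ=1.1548, φ=125.71°, ℓ=0.9116
cmd 1: set φ=311.12° → (κ,φ,ℓ)=(1.1548,311.12°,0.9116) → tip=(0.2875,-0.3293,0.7523)
cmd 2: set κ=0.6955 → (κ,φ,ℓ)=(0.6955,311.12°,0.9116) → tip=(0.1838,-0.2105,0.8517)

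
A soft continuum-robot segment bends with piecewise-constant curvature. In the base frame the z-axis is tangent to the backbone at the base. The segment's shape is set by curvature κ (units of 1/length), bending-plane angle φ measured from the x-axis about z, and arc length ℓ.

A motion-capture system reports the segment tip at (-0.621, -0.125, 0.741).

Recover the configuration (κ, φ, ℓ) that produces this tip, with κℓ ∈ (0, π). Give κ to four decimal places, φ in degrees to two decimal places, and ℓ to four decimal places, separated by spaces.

ρ = √(x²+y²) = √(-0.621² + -0.125²) = 0.63346
φ = atan2(y, x) mod 360° = atan2(-0.125, -0.621) = 191.3809°
|p|² = ρ² + z² = 0.63346² + 0.741² = 0.95035
κ = 2ρ / |p|² = 2×0.63346 / 0.95035 = 1.33310
θ = 2·atan2(ρ, z) = 2·atan2(0.63346, 0.741) = 1.41462 rad
ℓ = θ/κ = 1.41462/1.33310 = 1.06115

1.3331 191.38 1.0612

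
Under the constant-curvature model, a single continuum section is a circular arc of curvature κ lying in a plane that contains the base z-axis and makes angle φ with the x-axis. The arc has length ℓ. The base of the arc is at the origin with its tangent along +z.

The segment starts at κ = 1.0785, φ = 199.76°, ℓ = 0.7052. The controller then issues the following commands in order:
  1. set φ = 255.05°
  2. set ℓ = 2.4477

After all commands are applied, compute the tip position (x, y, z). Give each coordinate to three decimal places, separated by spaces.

-0.449 -1.681 0.446

initial: κ=1.0785, φ=199.76°, ℓ=0.7052
cmd 1: set φ=255.05° → (κ,φ,ℓ)=(1.0785,255.05°,0.7052) → tip=(-0.0659,-0.2468,0.6392)
cmd 2: set ℓ=2.4477 → (κ,φ,ℓ)=(1.0785,255.05°,2.4477) → tip=(-0.4489,-1.6812,0.4460)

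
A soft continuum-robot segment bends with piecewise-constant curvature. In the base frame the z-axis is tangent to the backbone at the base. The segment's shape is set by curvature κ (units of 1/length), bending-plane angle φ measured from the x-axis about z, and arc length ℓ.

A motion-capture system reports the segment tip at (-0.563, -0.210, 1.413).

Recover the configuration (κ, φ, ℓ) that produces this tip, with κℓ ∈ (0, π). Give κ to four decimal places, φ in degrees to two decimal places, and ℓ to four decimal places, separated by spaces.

ρ = √(x²+y²) = √(-0.563² + -0.210²) = 0.60089
φ = atan2(y, x) mod 360° = atan2(-0.210, -0.563) = 200.4556°
|p|² = ρ² + z² = 0.60089² + 1.413² = 2.35764
κ = 2ρ / |p|² = 2×0.60089 / 2.35764 = 0.50974
θ = 2·atan2(ρ, z) = 2·atan2(0.60089, 1.413) = 0.80418 rad
ℓ = θ/κ = 0.80418/0.50974 = 1.57763

0.5097 200.46 1.5776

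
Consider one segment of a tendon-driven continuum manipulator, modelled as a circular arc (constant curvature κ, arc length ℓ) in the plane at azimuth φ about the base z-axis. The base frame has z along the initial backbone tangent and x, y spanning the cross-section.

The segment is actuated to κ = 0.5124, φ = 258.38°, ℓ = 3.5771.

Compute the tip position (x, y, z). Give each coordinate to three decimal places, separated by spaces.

-0.495 -2.407 1.885

θ = κ·ℓ = 0.5124 × 3.5771 = 1.83291 rad
ρ = (1 − cos θ)/κ = (1 − -0.25912)/0.5124 = 2.45730
z = sin θ / κ = 0.96585/0.5124 = 1.88494
x = ρ cos φ = 2.45730 × cos(258.38°) = -0.49495
y = ρ sin φ = 2.45730 × sin(258.38°) = -2.40693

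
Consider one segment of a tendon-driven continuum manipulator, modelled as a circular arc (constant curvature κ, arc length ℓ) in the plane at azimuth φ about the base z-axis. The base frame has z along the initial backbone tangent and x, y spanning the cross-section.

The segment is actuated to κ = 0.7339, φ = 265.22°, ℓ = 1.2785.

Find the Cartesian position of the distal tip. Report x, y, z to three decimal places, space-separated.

-0.046 -0.555 1.099

θ = κ·ℓ = 0.7339 × 1.2785 = 0.93829 rad
ρ = (1 − cos θ)/κ = (1 − 0.59117)/0.7339 = 0.55707
z = sin θ / κ = 0.80655/0.7339 = 1.09899
x = ρ cos φ = 0.55707 × cos(265.22°) = -0.04642
y = ρ sin φ = 0.55707 × sin(265.22°) = -0.55513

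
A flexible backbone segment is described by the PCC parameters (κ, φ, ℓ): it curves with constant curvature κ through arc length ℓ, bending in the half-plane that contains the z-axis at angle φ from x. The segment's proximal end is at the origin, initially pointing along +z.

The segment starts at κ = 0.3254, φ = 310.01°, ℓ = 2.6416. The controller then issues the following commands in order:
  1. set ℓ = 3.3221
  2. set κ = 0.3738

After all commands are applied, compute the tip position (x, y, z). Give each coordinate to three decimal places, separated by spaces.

initial: κ=0.3254, φ=310.01°, ℓ=2.6416
cmd 1: set ℓ=3.3221 → (κ,φ,ℓ)=(0.3254,310.01°,3.3221) → tip=(1.0463,-1.2465,2.7118)
cmd 2: set κ=0.3738 → (κ,φ,ℓ)=(0.3738,310.01°,3.3221) → tip=(1.1643,-1.3870,2.5317)

1.164 -1.387 2.532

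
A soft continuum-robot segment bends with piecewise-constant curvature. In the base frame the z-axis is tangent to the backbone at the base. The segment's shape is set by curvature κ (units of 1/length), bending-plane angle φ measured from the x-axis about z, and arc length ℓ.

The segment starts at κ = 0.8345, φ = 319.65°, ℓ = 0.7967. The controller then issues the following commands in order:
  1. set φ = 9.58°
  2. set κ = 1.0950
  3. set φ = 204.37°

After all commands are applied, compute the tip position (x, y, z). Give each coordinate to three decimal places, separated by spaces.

-0.297 -0.135 0.699

initial: κ=0.8345, φ=319.65°, ℓ=0.7967
cmd 1: set φ=9.58° → (κ,φ,ℓ)=(0.8345,9.58°,0.7967) → tip=(0.2517,0.0425,0.7393)
cmd 2: set κ=1.0950 → (κ,φ,ℓ)=(1.0950,9.58°,0.7967) → tip=(0.3215,0.0543,0.6994)
cmd 3: set φ=204.37° → (κ,φ,ℓ)=(1.0950,204.37°,0.7967) → tip=(-0.2970,-0.1345,0.6994)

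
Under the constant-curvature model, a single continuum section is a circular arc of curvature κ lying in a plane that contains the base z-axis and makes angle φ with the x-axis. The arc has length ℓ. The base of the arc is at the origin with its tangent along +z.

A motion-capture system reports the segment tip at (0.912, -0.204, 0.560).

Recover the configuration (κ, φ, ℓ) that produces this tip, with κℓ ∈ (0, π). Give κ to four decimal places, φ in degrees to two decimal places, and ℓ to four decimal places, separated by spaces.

ρ = √(x²+y²) = √(0.912² + -0.204²) = 0.93454
φ = atan2(y, x) mod 360° = atan2(-0.204, 0.912) = 347.3914°
|p|² = ρ² + z² = 0.93454² + 0.560² = 1.18696
κ = 2ρ / |p|² = 2×0.93454 / 1.18696 = 1.57467
θ = 2·atan2(ρ, z) = 2·atan2(0.93454, 0.560) = 2.06189 rad
ℓ = θ/κ = 2.06189/1.57467 = 1.30941

1.5747 347.39 1.3094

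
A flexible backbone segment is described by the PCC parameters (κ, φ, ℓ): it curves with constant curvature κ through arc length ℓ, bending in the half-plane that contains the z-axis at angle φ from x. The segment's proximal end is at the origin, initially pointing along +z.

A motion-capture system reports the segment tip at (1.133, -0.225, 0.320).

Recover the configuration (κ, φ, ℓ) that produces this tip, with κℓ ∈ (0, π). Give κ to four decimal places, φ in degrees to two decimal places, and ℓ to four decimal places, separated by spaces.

1.6080 348.77 1.6176

ρ = √(x²+y²) = √(1.133² + -0.225²) = 1.15513
φ = atan2(y, x) mod 360° = atan2(-0.225, 1.133) = 348.7679°
|p|² = ρ² + z² = 1.15513² + 0.320² = 1.43671
κ = 2ρ / |p|² = 2×1.15513 / 1.43671 = 1.60801
θ = 2·atan2(ρ, z) = 2·atan2(1.15513, 0.320) = 2.60109 rad
ℓ = θ/κ = 2.60109/1.60801 = 1.61759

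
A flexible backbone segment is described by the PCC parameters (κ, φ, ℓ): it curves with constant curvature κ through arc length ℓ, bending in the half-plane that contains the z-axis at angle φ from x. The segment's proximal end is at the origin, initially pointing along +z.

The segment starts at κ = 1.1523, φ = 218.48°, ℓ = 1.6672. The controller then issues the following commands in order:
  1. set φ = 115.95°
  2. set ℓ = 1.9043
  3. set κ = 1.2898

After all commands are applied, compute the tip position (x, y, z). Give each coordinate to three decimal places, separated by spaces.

-0.602 1.237 0.491

initial: κ=1.1523, φ=218.48°, ℓ=1.6672
cmd 1: set φ=115.95° → (κ,φ,ℓ)=(1.1523,115.95°,1.6672) → tip=(-0.5101,1.0481,0.8151)
cmd 2: set ℓ=1.9043 → (κ,φ,ℓ)=(1.1523,115.95°,1.9043) → tip=(-0.6015,1.2360,0.7045)
cmd 3: set κ=1.2898 → (κ,φ,ℓ)=(1.2898,115.95°,1.9043) → tip=(-0.6019,1.2368,0.4908)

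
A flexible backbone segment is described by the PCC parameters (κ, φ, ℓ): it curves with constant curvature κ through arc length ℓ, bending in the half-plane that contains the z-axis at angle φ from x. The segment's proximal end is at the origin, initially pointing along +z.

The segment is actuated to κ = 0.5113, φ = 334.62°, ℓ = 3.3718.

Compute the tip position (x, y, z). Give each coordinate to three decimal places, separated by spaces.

2.037 -0.966 1.933

θ = κ·ℓ = 0.5113 × 3.3718 = 1.72400 rad
ρ = (1 − cos θ)/κ = (1 − -0.15261)/0.5113 = 2.25427
z = sin θ / κ = 0.98829/0.5113 = 1.93289
x = ρ cos φ = 2.25427 × cos(334.62°) = 2.03670
y = ρ sin φ = 2.25427 × sin(334.62°) = -0.96622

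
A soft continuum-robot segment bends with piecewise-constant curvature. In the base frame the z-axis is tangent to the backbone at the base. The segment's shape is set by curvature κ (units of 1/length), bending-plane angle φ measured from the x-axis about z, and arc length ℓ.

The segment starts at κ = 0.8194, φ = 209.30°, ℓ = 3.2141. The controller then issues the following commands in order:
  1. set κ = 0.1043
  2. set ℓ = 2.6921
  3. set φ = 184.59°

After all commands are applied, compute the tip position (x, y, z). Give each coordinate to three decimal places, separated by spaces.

-0.374 -0.030 2.657

initial: κ=0.8194, φ=209.30°, ℓ=3.2141
cmd 1: set κ=0.1043 → (κ,φ,ℓ)=(0.1043,209.30°,3.2141) → tip=(-0.4654,-0.2612,3.1542)
cmd 2: set ℓ=2.6921 → (κ,φ,ℓ)=(0.1043,209.30°,2.6921) → tip=(-0.3274,-0.1838,2.6569)
cmd 3: set φ=184.59° → (κ,φ,ℓ)=(0.1043,184.59°,2.6921) → tip=(-0.3743,-0.0300,2.6569)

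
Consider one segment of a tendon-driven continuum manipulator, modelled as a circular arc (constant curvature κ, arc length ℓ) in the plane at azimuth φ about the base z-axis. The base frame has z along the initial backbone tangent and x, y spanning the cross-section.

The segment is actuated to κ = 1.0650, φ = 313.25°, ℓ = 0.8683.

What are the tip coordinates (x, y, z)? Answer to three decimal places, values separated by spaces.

0.256 -0.272 0.750

θ = κ·ℓ = 1.0650 × 0.8683 = 0.92474 rad
ρ = (1 − cos θ)/κ = (1 − 0.60204)/1.0650 = 0.37367
z = sin θ / κ = 0.79846/1.0650 = 0.74973
x = ρ cos φ = 0.37367 × cos(313.25°) = 0.25603
y = ρ sin φ = 0.37367 × sin(313.25°) = -0.27217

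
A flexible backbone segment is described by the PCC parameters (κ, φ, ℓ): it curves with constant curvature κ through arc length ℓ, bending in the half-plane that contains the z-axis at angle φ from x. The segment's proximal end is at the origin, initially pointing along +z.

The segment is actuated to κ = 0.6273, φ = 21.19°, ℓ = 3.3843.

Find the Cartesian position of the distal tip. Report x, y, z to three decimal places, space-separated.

2.266 0.878 1.357

θ = κ·ℓ = 0.6273 × 3.3843 = 2.12297 rad
ρ = (1 − cos θ)/κ = (1 − -0.52454)/0.6273 = 2.43032
z = sin θ / κ = 0.85139/0.6273 = 1.35722
x = ρ cos φ = 2.43032 × cos(21.19°) = 2.26600
y = ρ sin φ = 2.43032 × sin(21.19°) = 0.87847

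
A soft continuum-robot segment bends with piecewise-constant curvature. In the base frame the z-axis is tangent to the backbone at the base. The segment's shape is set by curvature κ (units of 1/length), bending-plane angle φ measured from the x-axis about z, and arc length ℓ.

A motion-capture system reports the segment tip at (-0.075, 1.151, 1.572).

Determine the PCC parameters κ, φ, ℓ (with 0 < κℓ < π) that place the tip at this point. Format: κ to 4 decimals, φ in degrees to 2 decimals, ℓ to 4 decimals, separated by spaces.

0.6068 93.73 2.0863

ρ = √(x²+y²) = √(-0.075² + 1.151²) = 1.15344
φ = atan2(y, x) mod 360° = atan2(1.151, -0.075) = 93.7282°
|p|² = ρ² + z² = 1.15344² + 1.572² = 3.80161
κ = 2ρ / |p|² = 2×1.15344 / 3.80161 = 0.60682
θ = 2·atan2(ρ, z) = 2·atan2(1.15344, 1.572) = 1.26603 rad
ℓ = θ/κ = 1.26603/0.60682 = 2.08634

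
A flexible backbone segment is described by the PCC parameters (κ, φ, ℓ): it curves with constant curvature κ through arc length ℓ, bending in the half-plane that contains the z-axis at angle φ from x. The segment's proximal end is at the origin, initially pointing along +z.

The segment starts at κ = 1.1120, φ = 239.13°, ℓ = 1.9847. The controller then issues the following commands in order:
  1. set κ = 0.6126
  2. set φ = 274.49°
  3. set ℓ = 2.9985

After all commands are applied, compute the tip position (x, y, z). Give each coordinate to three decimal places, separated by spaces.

0.161 -2.055 1.575

initial: κ=1.1120, φ=239.13°, ℓ=1.9847
cmd 1: set κ=0.6126 → (κ,φ,ℓ)=(0.6126,239.13°,1.9847) → tip=(-0.5465,-0.9142,1.5306)
cmd 2: set φ=274.49° → (κ,φ,ℓ)=(0.6126,274.49°,1.9847) → tip=(0.0834,-1.0618,1.5306)
cmd 3: set ℓ=2.9985 → (κ,φ,ℓ)=(0.6126,274.49°,2.9985) → tip=(0.1614,-2.0553,1.5749)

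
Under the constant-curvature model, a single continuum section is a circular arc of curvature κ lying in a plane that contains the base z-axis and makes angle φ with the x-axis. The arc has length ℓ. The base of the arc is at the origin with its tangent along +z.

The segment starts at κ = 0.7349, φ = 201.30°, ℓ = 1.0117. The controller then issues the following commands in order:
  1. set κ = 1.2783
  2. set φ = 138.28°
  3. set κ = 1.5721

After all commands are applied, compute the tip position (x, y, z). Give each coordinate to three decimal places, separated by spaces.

initial: κ=0.7349, φ=201.30°, ℓ=1.0117
cmd 1: set κ=1.2783 → (κ,φ,ℓ)=(1.2783,201.30°,1.0117) → tip=(-0.5292,-0.2063,0.7524)
cmd 2: set φ=138.28° → (κ,φ,ℓ)=(1.2783,138.28°,1.0117) → tip=(-0.4239,0.3780,0.7524)
cmd 3: set κ=1.5721 → (κ,φ,ℓ)=(1.5721,138.28°,1.0117) → tip=(-0.4841,0.4317,0.6360)

-0.484 0.432 0.636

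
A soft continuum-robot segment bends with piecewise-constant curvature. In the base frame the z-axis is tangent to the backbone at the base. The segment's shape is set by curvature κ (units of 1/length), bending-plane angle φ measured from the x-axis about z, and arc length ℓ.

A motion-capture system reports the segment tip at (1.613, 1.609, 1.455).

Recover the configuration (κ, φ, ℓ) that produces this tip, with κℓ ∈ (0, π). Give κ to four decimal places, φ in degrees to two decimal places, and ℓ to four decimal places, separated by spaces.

ρ = √(x²+y²) = √(1.613² + 1.609²) = 2.27830
φ = atan2(y, x) mod 360° = atan2(1.609, 1.613) = 44.9289°
|p|² = ρ² + z² = 2.27830² + 1.455² = 7.30767
κ = 2ρ / |p|² = 2×2.27830 / 7.30767 = 0.62354
θ = 2·atan2(ρ, z) = 2·atan2(2.27830, 1.455) = 2.00491 rad
ℓ = θ/κ = 2.00491/0.62354 = 3.21538

0.6235 44.93 3.2154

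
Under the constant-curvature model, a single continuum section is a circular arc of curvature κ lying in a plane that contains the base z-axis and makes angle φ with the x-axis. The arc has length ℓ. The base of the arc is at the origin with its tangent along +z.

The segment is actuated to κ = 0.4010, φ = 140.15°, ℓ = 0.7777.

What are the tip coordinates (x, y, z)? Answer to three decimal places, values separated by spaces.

θ = κ·ℓ = 0.4010 × 0.7777 = 0.31186 rad
ρ = (1 − cos θ)/κ = (1 − 0.95177)/0.4010 = 0.12029
z = sin θ / κ = 0.30683/0.4010 = 0.76516
x = ρ cos φ = 0.12029 × cos(140.15°) = -0.09235
y = ρ sin φ = 0.12029 × sin(140.15°) = 0.07708

-0.092 0.077 0.765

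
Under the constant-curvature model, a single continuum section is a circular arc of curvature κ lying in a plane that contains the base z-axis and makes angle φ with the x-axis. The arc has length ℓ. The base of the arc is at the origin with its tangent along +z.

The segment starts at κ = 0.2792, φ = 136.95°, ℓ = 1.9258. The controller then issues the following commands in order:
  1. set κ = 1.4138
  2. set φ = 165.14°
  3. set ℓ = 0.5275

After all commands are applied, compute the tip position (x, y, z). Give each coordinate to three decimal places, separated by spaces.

-0.181 0.048 0.480

initial: κ=0.2792, φ=136.95°, ℓ=1.9258
cmd 1: set κ=1.4138 → (κ,φ,ℓ)=(1.4138,136.95°,1.9258) → tip=(-0.9891,0.9239,0.2877)
cmd 2: set φ=165.14° → (κ,φ,ℓ)=(1.4138,165.14°,1.9258) → tip=(-1.3082,0.3471,0.2877)
cmd 3: set ℓ=0.5275 → (κ,φ,ℓ)=(1.4138,165.14°,0.5275) → tip=(-0.1815,0.0481,0.4799)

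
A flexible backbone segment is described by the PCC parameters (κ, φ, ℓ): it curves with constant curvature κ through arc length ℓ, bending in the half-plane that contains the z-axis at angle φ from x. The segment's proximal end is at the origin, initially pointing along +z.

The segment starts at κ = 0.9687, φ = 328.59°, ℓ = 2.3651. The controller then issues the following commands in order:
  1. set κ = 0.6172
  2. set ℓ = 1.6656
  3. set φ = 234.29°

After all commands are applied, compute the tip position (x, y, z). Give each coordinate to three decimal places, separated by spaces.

initial: κ=0.9687, φ=328.59°, ℓ=2.3651
cmd 1: set κ=0.6172 → (κ,φ,ℓ)=(0.6172,328.59°,2.3651) → tip=(1.2295,-0.7508,1.6102)
cmd 2: set ℓ=1.6656 → (κ,φ,ℓ)=(0.6172,328.59°,1.6656) → tip=(0.6685,-0.4082,1.3873)
cmd 3: set φ=234.29° → (κ,φ,ℓ)=(0.6172,234.29°,1.6656) → tip=(-0.4572,-0.6361,1.3873)

-0.457 -0.636 1.387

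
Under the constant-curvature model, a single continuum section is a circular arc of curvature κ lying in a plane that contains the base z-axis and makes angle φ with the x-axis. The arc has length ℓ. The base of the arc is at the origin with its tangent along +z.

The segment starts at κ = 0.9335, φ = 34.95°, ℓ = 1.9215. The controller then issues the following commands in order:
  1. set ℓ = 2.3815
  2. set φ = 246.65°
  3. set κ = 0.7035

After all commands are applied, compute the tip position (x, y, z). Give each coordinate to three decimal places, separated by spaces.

-0.622 -1.441 1.414

initial: κ=0.9335, φ=34.95°, ℓ=1.9215
cmd 1: set ℓ=2.3815 → (κ,φ,ℓ)=(0.9335,34.95°,2.3815) → tip=(1.4111,0.9862,0.8513)
cmd 2: set φ=246.65° → (κ,φ,ℓ)=(0.9335,246.65°,2.3815) → tip=(-0.6823,-1.5805,0.8513)
cmd 3: set κ=0.7035 → (κ,φ,ℓ)=(0.7035,246.65°,2.3815) → tip=(-0.6222,-1.4413,1.4137)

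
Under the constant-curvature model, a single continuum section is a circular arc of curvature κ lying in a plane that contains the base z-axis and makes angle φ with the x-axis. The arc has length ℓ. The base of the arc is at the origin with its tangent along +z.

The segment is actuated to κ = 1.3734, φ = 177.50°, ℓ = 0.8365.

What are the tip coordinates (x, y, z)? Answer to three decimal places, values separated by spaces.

-0.430 0.019 0.664

θ = κ·ℓ = 1.3734 × 0.8365 = 1.14885 rad
ρ = (1 − cos θ)/κ = (1 − 0.40954)/1.3734 = 0.42993
z = sin θ / κ = 0.91229/1.3734 = 0.66426
x = ρ cos φ = 0.42993 × cos(177.50°) = -0.42952
y = ρ sin φ = 0.42993 × sin(177.50°) = 0.01875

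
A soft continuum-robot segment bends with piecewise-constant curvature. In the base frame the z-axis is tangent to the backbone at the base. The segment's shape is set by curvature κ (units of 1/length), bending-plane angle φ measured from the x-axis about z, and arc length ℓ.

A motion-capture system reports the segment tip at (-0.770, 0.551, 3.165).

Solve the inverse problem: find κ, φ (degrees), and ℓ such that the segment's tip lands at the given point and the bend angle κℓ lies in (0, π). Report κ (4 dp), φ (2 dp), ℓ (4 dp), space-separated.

0.1735 144.41 3.3506

ρ = √(x²+y²) = √(-0.770² + 0.551²) = 0.94684
φ = atan2(y, x) mod 360° = atan2(0.551, -0.770) = 144.4131°
|p|² = ρ² + z² = 0.94684² + 3.165² = 10.91373
κ = 2ρ / |p|² = 2×0.94684 / 10.91373 = 0.17351
θ = 2·atan2(ρ, z) = 2·atan2(0.94684, 3.165) = 0.58137 rad
ℓ = θ/κ = 0.58137/0.17351 = 3.35058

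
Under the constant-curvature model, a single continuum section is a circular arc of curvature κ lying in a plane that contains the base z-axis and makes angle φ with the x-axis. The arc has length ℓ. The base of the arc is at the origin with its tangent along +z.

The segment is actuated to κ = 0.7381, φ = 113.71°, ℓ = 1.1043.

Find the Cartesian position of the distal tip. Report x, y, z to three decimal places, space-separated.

-0.171 0.390 0.986

θ = κ·ℓ = 0.7381 × 1.1043 = 0.81508 rad
ρ = (1 − cos θ)/κ = (1 − 0.68581)/0.7381 = 0.42568
z = sin θ / κ = 0.72778/0.7381 = 0.98602
x = ρ cos φ = 0.42568 × cos(113.71°) = -0.17117
y = ρ sin φ = 0.42568 × sin(113.71°) = 0.38975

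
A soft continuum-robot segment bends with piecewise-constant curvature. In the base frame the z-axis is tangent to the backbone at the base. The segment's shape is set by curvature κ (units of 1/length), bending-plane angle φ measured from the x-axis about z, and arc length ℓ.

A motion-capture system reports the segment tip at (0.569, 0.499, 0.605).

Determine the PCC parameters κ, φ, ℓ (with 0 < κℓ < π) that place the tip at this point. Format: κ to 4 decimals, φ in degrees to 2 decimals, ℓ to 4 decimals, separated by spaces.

1.6123 41.25 1.1120

ρ = √(x²+y²) = √(0.569² + 0.499²) = 0.75681
φ = atan2(y, x) mod 360° = atan2(0.499, 0.569) = 41.2500°
|p|² = ρ² + z² = 0.75681² + 0.605² = 0.93879
κ = 2ρ / |p|² = 2×0.75681 / 0.93879 = 1.61232
θ = 2·atan2(ρ, z) = 2·atan2(0.75681, 0.605) = 1.79283 rad
ℓ = θ/κ = 1.79283/1.61232 = 1.11196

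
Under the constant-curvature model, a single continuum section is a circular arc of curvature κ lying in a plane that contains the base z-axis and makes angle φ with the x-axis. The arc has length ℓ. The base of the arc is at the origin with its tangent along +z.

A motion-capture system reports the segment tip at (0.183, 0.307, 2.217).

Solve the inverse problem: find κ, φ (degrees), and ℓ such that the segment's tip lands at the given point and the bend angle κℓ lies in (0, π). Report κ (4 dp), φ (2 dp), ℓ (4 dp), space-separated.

ρ = √(x²+y²) = √(0.183² + 0.307²) = 0.35740
φ = atan2(y, x) mod 360° = atan2(0.307, 0.183) = 59.2012°
|p|² = ρ² + z² = 0.35740² + 2.217² = 5.04283
κ = 2ρ / |p|² = 2×0.35740 / 5.04283 = 0.14175
θ = 2·atan2(ρ, z) = 2·atan2(0.35740, 2.217) = 0.31967 rad
ℓ = θ/κ = 0.31967/0.14175 = 2.25521

0.1417 59.20 2.2552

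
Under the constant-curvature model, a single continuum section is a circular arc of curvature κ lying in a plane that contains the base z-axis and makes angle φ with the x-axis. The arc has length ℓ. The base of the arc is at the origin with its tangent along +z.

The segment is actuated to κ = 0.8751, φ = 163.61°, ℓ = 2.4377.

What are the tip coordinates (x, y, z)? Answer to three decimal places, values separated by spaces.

θ = κ·ℓ = 0.8751 × 2.4377 = 2.13323 rad
ρ = (1 − cos θ)/κ = (1 − -0.53325)/0.8751 = 1.75208
z = sin θ / κ = 0.84596/0.8751 = 0.96670
x = ρ cos φ = 1.75208 × cos(163.61°) = -1.68088
y = ρ sin φ = 1.75208 × sin(163.61°) = 0.49439

-1.681 0.494 0.967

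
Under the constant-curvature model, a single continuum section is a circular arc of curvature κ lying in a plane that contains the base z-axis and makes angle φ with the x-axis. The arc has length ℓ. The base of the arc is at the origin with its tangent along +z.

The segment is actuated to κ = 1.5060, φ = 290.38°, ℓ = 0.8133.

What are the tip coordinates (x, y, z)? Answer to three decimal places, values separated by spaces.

θ = κ·ℓ = 1.5060 × 0.8133 = 1.22483 rad
ρ = (1 − cos θ)/κ = (1 − 0.33911)/1.5060 = 0.43884
z = sin θ / κ = 0.94075/1.5060 = 0.62467
x = ρ cos φ = 0.43884 × cos(290.38°) = 0.15282
y = ρ sin φ = 0.43884 × sin(290.38°) = -0.41137

0.153 -0.411 0.625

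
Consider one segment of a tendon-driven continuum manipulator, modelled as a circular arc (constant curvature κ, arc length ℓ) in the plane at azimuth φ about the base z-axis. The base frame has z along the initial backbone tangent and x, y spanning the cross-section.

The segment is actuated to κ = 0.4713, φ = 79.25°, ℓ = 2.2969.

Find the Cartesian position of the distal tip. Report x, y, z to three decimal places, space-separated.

θ = κ·ℓ = 0.4713 × 2.2969 = 1.08253 rad
ρ = (1 − cos θ)/κ = (1 − 0.46910)/0.4713 = 1.12647
z = sin θ / κ = 0.88315/0.4713 = 1.87385
x = ρ cos φ = 1.12647 × cos(79.25°) = 0.21011
y = ρ sin φ = 1.12647 × sin(79.25°) = 1.10670

0.210 1.107 1.874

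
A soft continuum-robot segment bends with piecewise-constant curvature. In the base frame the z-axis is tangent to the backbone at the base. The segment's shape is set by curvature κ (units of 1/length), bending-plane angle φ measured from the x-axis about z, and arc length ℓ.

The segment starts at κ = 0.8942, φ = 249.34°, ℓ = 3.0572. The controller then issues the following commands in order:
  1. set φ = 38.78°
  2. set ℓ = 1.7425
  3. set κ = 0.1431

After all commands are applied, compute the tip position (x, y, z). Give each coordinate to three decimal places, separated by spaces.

initial: κ=0.8942, φ=249.34°, ℓ=3.0572
cmd 1: set φ=38.78° → (κ,φ,ℓ)=(0.8942,38.78°,3.0572) → tip=(1.6721,1.3434,0.4436)
cmd 2: set ℓ=1.7425 → (κ,φ,ℓ)=(0.8942,38.78°,1.7425) → tip=(0.8608,0.6916,1.1182)
cmd 3: set κ=0.1431 → (κ,φ,ℓ)=(0.1431,38.78°,1.7425) → tip=(0.1685,0.1354,1.7245)

0.168 0.135 1.724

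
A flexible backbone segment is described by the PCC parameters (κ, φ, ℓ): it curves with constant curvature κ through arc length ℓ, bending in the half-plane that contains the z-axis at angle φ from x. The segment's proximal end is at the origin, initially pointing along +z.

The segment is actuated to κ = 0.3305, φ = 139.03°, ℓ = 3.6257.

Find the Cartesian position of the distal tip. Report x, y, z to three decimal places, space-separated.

θ = κ·ℓ = 0.3305 × 3.6257 = 1.19829 rad
ρ = (1 − cos θ)/κ = (1 − 0.36395)/0.3305 = 1.92452
z = sin θ / κ = 0.93142/0.3305 = 2.81821
x = ρ cos φ = 1.92452 × cos(139.03°) = -1.45311
y = ρ sin φ = 1.92452 × sin(139.03°) = 1.26184

-1.453 1.262 2.818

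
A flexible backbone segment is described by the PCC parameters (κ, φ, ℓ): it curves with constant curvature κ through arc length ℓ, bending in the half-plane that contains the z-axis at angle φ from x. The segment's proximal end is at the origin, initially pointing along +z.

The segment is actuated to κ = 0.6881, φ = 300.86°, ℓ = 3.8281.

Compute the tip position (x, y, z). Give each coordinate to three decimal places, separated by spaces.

θ = κ·ℓ = 0.6881 × 3.8281 = 2.63412 rad
ρ = (1 − cos θ)/κ = (1 − -0.87397)/0.6881 = 2.72340
z = sin θ / κ = 0.48597/0.6881 = 0.70625
x = ρ cos φ = 2.72340 × cos(300.86°) = 1.39695
y = ρ sin φ = 2.72340 × sin(300.86°) = -2.33783

1.397 -2.338 0.706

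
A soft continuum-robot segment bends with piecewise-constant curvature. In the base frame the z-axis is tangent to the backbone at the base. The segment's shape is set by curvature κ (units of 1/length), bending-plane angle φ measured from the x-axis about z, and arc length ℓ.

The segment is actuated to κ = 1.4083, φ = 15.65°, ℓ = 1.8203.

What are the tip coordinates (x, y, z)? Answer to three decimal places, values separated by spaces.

θ = κ·ℓ = 1.4083 × 1.8203 = 2.56353 rad
ρ = (1 − cos θ)/κ = (1 − -0.83752)/1.4083 = 1.30478
z = sin θ / κ = 0.54640/1.4083 = 0.38799
x = ρ cos φ = 1.30478 × cos(15.65°) = 1.25641
y = ρ sin φ = 1.30478 × sin(15.65°) = 0.35198

1.256 0.352 0.388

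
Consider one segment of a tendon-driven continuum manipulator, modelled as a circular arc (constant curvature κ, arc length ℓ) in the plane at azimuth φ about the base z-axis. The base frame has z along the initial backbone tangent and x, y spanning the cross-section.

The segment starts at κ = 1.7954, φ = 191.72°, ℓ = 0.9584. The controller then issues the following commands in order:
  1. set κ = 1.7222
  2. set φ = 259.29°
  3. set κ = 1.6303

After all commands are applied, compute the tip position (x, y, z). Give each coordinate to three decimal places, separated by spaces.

-0.113 -0.598 0.613

initial: κ=1.7954, φ=191.72°, ℓ=0.9584
cmd 1: set κ=1.7222 → (κ,φ,ℓ)=(1.7222,191.72°,0.9584) → tip=(-0.6138,-0.1273,0.5788)
cmd 2: set φ=259.29° → (κ,φ,ℓ)=(1.7222,259.29°,0.9584) → tip=(-0.1165,-0.6160,0.5788)
cmd 3: set κ=1.6303 → (κ,φ,ℓ)=(1.6303,259.29°,0.9584) → tip=(-0.1130,-0.5977,0.6134)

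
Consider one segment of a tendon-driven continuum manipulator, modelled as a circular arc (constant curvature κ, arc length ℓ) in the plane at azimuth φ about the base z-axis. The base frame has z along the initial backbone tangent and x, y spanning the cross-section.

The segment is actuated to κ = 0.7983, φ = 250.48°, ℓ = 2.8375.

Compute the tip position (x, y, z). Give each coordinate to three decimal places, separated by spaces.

-0.686 -1.936 0.963

θ = κ·ℓ = 0.7983 × 2.8375 = 2.26518 rad
ρ = (1 − cos θ)/κ = (1 − -0.63991)/0.7983 = 2.05425
z = sin θ / κ = 0.76845/0.7983 = 0.96261
x = ρ cos φ = 2.05425 × cos(250.48°) = -0.68640
y = ρ sin φ = 2.05425 × sin(250.48°) = -1.93618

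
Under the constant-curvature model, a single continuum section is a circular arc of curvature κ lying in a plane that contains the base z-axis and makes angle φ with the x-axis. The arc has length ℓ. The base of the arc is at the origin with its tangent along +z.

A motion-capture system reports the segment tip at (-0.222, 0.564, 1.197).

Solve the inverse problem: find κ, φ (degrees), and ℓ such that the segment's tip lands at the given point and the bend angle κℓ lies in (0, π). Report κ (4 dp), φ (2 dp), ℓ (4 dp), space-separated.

0.6734 111.49 1.3921

ρ = √(x²+y²) = √(-0.222² + 0.564²) = 0.60612
φ = atan2(y, x) mod 360° = atan2(0.564, -0.222) = 111.4854°
|p|² = ρ² + z² = 0.60612² + 1.197² = 1.80019
κ = 2ρ / |p|² = 2×0.60612 / 1.80019 = 0.67339
θ = 2·atan2(ρ, z) = 2·atan2(0.60612, 1.197) = 0.93745 rad
ℓ = θ/κ = 0.93745/0.67339 = 1.39213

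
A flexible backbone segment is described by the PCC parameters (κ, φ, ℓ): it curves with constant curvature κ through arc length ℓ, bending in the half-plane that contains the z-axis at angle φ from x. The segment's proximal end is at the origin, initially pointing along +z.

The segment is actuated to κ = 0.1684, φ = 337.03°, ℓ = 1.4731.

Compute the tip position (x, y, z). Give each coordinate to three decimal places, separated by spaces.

θ = κ·ℓ = 0.1684 × 1.4731 = 0.24807 rad
ρ = (1 − cos θ)/κ = (1 − 0.96939)/0.1684 = 0.18178
z = sin θ / κ = 0.24553/0.1684 = 1.45804
x = ρ cos φ = 0.18178 × cos(337.03°) = 0.16737
y = ρ sin φ = 0.18178 × sin(337.03°) = -0.07094

0.167 -0.071 1.458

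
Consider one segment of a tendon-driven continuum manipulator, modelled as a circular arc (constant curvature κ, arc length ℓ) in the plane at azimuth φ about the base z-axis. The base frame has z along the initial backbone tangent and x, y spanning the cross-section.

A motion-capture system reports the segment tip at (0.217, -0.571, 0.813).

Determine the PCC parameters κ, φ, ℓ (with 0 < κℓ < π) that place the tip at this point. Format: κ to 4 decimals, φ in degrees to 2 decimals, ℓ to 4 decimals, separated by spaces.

1.1814 290.81 1.0908

ρ = √(x²+y²) = √(0.217² + -0.571²) = 0.61084
φ = atan2(y, x) mod 360° = atan2(-0.571, 0.217) = 290.8085°
|p|² = ρ² + z² = 0.61084² + 0.813² = 1.03410
κ = 2ρ / |p|² = 2×0.61084 / 1.03410 = 1.18140
θ = 2·atan2(ρ, z) = 2·atan2(0.61084, 0.813) = 1.28872 rad
ℓ = θ/κ = 1.28872/1.18140 = 1.09084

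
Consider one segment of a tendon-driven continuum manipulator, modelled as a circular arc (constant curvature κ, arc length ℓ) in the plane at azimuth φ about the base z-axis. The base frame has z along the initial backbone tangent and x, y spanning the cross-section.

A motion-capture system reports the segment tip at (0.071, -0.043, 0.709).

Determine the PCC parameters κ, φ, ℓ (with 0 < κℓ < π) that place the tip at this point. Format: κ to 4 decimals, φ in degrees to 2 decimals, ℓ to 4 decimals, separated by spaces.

0.3258 328.80 0.7155

ρ = √(x²+y²) = √(0.071² + -0.043²) = 0.08301
φ = atan2(y, x) mod 360° = atan2(-0.043, 0.071) = 328.7995°
|p|² = ρ² + z² = 0.08301² + 0.709² = 0.50957
κ = 2ρ / |p|² = 2×0.08301 / 0.50957 = 0.32579
θ = 2·atan2(ρ, z) = 2·atan2(0.08301, 0.709) = 0.23309 rad
ℓ = θ/κ = 0.23309/0.32579 = 0.71546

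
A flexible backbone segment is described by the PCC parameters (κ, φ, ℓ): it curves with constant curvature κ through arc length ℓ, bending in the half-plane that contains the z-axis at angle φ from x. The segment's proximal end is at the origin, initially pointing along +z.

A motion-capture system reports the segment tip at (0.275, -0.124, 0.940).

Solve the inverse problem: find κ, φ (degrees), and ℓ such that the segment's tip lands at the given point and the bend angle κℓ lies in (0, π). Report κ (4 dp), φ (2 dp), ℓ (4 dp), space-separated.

0.6191 335.73 1.0033

ρ = √(x²+y²) = √(0.275² + -0.124²) = 0.30166
φ = atan2(y, x) mod 360° = atan2(-0.124, 0.275) = 335.7290°
|p|² = ρ² + z² = 0.30166² + 0.940² = 0.97460
κ = 2ρ / |p|² = 2×0.30166 / 0.97460 = 0.61905
θ = 2·atan2(ρ, z) = 2·atan2(0.30166, 0.940) = 0.62107 rad
ℓ = θ/κ = 0.62107/0.61905 = 1.00327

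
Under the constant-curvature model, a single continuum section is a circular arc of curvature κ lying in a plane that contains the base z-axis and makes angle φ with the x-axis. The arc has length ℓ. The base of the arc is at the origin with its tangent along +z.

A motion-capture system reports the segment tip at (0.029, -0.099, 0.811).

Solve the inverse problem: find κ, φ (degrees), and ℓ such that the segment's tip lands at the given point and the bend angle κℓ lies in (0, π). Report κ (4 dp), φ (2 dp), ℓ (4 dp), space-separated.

ρ = √(x²+y²) = √(0.029² + -0.099²) = 0.10316
φ = atan2(y, x) mod 360° = atan2(-0.099, 0.029) = 286.3269°
|p|² = ρ² + z² = 0.10316² + 0.811² = 0.66836
κ = 2ρ / |p|² = 2×0.10316 / 0.66836 = 0.30869
θ = 2·atan2(ρ, z) = 2·atan2(0.10316, 0.811) = 0.25304 rad
ℓ = θ/κ = 0.25304/0.30869 = 0.81972

0.3087 286.33 0.8197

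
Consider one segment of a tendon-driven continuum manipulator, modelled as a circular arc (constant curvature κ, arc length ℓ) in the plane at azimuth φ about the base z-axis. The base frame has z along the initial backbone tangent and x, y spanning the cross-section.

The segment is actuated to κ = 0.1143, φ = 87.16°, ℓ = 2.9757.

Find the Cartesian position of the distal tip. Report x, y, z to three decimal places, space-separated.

0.025 0.501 2.919

θ = κ·ℓ = 0.1143 × 2.9757 = 0.34012 rad
ρ = (1 − cos θ)/κ = (1 − 0.94271)/0.1143 = 0.50119
z = sin θ / κ = 0.33360/0.1143 = 2.91866
x = ρ cos φ = 0.50119 × cos(87.16°) = 0.02483
y = ρ sin φ = 0.50119 × sin(87.16°) = 0.50058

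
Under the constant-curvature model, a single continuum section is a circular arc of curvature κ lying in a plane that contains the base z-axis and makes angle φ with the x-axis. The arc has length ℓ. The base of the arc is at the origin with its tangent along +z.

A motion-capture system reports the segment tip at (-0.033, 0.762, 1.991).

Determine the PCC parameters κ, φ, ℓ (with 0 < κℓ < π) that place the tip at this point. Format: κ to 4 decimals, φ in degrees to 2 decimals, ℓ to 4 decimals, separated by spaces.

ρ = √(x²+y²) = √(-0.033² + 0.762²) = 0.76271
φ = atan2(y, x) mod 360° = atan2(0.762, -0.033) = 92.4798°
|p|² = ρ² + z² = 0.76271² + 1.991² = 4.54581
κ = 2ρ / |p|² = 2×0.76271 / 4.54581 = 0.33557
θ = 2·atan2(ρ, z) = 2·atan2(0.76271, 1.991) = 0.73167 rad
ℓ = θ/κ = 0.73167/0.33557 = 2.18040

0.3356 92.48 2.1804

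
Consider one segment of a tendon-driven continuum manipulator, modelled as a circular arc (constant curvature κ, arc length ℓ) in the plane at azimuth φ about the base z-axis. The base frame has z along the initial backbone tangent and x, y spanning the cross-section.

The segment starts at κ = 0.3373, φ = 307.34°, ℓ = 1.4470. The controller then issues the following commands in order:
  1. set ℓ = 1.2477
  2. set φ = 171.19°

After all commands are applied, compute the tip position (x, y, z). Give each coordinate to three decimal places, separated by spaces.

-0.256 0.040 1.211

initial: κ=0.3373, φ=307.34°, ℓ=1.4470
cmd 1: set ℓ=1.2477 → (κ,φ,ℓ)=(0.3373,307.34°,1.2477) → tip=(0.1569,-0.2057,1.2112)
cmd 2: set φ=171.19° → (κ,φ,ℓ)=(0.3373,171.19°,1.2477) → tip=(-0.2556,0.0396,1.2112)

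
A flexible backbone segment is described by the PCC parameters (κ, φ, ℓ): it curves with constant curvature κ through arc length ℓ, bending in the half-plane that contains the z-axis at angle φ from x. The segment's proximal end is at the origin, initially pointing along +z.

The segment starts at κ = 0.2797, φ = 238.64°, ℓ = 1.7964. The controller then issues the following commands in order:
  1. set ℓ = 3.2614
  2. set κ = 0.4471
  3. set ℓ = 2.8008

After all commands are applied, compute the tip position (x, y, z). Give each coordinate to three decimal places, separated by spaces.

-0.799 -1.312 2.124

initial: κ=0.2797, φ=238.64°, ℓ=1.7964
cmd 1: set ℓ=3.2614 → (κ,φ,ℓ)=(0.2797,238.64°,3.2614) → tip=(-0.7219,-1.1846,2.8275)
cmd 2: set κ=0.4471 → (κ,φ,ℓ)=(0.4471,238.64°,3.2614) → tip=(-1.0332,-1.6952,2.2225)
cmd 3: set ℓ=2.8008 → (κ,φ,ℓ)=(0.4471,238.64°,2.8008) → tip=(-0.7994,-1.3117,2.1241)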